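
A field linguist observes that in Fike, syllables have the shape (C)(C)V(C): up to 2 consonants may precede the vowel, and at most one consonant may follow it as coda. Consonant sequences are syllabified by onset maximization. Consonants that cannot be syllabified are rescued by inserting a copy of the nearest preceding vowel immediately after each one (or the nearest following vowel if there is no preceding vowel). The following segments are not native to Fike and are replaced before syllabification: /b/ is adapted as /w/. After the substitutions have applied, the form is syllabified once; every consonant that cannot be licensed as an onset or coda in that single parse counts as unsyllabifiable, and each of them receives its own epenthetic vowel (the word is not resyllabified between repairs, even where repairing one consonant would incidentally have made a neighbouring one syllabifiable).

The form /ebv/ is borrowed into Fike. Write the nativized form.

ewve

Substitution: /b/ → /w/, giving /ewv/.
Under (C)(C)V(C), the unsyllabifiable consonants are /v/ (at most one coda consonant is licensed; onsets may contain at most 2 consonants).
Inserting the epenthetic vowel yields /v/ → /ve/.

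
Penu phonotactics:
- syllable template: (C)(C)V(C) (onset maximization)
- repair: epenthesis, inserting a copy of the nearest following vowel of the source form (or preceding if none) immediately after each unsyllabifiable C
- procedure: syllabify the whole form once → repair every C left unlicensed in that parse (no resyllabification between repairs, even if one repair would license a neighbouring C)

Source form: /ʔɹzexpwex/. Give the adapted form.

The consonants /ʔ/ cannot be parsed into a legal (C)(C)V(C) syllable (at most one coda consonant is licensed; onsets may contain at most 2 consonants).
Inserting the epenthetic vowel yields /ʔ/ → /ʔe/.

ʔeɹzexpwex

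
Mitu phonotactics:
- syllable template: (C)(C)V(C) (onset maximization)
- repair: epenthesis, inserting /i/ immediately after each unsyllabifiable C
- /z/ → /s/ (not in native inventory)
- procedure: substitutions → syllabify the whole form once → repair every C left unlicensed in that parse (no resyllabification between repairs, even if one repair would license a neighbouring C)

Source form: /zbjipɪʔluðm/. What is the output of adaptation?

sibjipɪʔluðmi

Substitution: /z/ → /s/, giving /sbjipɪʔluðm/.
Under (C)(C)V(C), the unsyllabifiable consonants are /s/, /m/ (at most one coda consonant is licensed; onsets may contain at most 2 consonants).
Each unlicensed consonant becomes the onset of a new syllable: /s/ → /si/, /m/ → /mi/.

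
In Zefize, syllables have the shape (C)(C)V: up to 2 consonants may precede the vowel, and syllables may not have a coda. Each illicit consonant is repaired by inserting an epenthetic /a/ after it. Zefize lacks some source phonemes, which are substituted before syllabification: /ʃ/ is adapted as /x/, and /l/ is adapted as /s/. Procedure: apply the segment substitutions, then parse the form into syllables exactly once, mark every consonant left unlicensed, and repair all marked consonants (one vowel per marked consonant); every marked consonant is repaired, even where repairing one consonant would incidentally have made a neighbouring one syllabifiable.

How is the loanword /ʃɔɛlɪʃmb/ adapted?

Substitution: /ʃ/ → /x/, /l/ → /s/, giving /xɔɛsɪxmb/.
Syllabifying with onset maximization leaves /x/, /m/, /b/ stranded (no codas are permitted; onsets may contain at most 2 consonants).
Inserting the epenthetic vowel yields /x/ → /xa/, /m/ → /ma/, /b/ → /ba/.

xɔɛsɪxamaba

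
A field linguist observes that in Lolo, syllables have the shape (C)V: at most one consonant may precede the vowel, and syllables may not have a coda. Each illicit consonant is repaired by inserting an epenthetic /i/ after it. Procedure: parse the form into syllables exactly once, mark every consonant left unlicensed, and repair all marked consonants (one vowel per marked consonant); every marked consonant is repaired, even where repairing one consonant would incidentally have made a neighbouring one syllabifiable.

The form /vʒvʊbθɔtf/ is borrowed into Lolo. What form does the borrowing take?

viʒivʊbiθɔtifi

Under (C)V, the unsyllabifiable consonants are /v/, /ʒ/, /b/, /t/, /f/ (no codas are permitted; onsets are limited to one consonant).
Epenthesis after each stranded consonant: /v/ → /vi/, /ʒ/ → /ʒi/, /b/ → /bi/, /t/ → /ti/, /f/ → /fi/.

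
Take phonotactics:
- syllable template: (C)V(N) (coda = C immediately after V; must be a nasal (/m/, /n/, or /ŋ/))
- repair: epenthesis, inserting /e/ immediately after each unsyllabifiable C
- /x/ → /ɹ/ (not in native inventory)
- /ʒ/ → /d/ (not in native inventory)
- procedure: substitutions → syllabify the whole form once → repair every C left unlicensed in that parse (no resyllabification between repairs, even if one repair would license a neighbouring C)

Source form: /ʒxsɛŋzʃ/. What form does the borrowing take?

Substitution: /ʒ/ → /d/, /x/ → /ɹ/, giving /dɹsɛŋzʃ/.
Under (C)V(N), the unsyllabifiable consonants are /d/, /ɹ/, /z/, /ʃ/ (only a nasal (/m/, /n/, or /ŋ/) is licensed in coda position; onsets are limited to one consonant).
Inserting the epenthetic vowel yields /d/ → /de/, /ɹ/ → /ɹe/, /z/ → /ze/, /ʃ/ → /ʃe/.

deɹesɛŋzeʃe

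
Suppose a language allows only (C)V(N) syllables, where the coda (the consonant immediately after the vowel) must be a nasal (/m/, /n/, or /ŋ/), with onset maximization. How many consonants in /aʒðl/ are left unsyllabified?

Under (C)V(N), the unsyllabifiable consonants are /ʒ/, /ð/, /l/ (only a nasal (/m/, /n/, or /ŋ/) is licensed in coda position; onsets are limited to one consonant).

3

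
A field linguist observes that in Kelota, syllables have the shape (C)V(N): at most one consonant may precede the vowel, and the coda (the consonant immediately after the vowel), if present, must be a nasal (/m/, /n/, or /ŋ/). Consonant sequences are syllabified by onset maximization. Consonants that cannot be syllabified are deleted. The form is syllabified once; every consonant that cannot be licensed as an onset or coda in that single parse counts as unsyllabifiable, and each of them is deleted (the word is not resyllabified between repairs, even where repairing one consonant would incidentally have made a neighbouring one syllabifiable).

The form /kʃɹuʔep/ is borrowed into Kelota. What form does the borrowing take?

ɹuʔe

Syllabifying with onset maximization leaves /k/, /ʃ/, /p/ stranded (only a nasal (/m/, /n/, or /ŋ/) is licensed in coda position; onsets are limited to one consonant).
Each unlicensed consonant is deleted: /k/, /ʃ/, /p/.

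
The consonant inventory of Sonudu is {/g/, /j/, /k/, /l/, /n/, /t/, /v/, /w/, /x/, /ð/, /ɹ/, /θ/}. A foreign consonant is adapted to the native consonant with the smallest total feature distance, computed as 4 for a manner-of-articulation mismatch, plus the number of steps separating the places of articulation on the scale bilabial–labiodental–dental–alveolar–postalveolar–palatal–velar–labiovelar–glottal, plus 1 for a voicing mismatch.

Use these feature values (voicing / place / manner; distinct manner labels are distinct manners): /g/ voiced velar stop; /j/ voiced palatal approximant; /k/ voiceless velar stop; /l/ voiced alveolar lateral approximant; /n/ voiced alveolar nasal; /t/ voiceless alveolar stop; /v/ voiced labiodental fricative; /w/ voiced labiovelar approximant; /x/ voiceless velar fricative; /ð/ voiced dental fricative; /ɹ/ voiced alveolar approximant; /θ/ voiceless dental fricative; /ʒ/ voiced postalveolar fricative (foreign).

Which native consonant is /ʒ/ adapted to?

ð

/ð/ is closest: same manner (fricative), place distance 2 (postalveolar→dental), same voicing; total 2. Next closest is /v/ at distance 3.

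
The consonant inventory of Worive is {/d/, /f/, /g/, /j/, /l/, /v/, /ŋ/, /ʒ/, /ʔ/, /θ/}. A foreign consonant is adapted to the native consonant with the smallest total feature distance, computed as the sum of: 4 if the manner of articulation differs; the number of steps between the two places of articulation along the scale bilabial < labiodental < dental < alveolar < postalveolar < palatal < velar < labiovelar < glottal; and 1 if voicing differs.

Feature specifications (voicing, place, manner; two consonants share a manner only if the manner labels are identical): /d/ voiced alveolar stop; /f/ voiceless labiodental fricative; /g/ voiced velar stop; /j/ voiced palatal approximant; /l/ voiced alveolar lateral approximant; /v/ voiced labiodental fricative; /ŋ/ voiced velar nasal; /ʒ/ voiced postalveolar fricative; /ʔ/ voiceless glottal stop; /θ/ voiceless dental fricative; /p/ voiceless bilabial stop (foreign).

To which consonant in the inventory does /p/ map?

/d/ is closest: same manner (stop), place distance 3 (bilabial→alveolar), voicing differs (+1); total 4. Next closest is /f/ at distance 5.

d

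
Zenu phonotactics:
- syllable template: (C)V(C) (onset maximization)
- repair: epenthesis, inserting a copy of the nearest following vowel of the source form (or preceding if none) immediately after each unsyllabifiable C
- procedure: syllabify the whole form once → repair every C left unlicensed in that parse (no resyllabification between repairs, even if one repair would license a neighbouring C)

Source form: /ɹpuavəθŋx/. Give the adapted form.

ɹupuavəθŋəxə

Syllabifying with onset maximization leaves /ɹ/, /ŋ/, /x/ stranded (at most one coda consonant is licensed; onsets are limited to one consonant).
Epenthesis after each stranded consonant: /ɹ/ → /ɹu/, /ŋ/ → /ŋə/, /x/ → /xə/.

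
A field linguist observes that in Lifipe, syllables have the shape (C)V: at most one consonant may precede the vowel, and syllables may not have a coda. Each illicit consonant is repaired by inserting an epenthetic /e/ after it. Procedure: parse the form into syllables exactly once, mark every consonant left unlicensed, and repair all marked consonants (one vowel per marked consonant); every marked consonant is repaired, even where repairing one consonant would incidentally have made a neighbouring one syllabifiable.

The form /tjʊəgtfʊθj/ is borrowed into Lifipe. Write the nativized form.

tejʊəgetefʊθeje

Under (C)V, the unsyllabifiable consonants are /t/, /g/, /t/, /θ/, /j/ (no codas are permitted; onsets are limited to one consonant).
Epenthesis after each stranded consonant: /t/ → /te/, /g/ → /ge/, /t/ → /te/, /θ/ → /θe/, /j/ → /je/.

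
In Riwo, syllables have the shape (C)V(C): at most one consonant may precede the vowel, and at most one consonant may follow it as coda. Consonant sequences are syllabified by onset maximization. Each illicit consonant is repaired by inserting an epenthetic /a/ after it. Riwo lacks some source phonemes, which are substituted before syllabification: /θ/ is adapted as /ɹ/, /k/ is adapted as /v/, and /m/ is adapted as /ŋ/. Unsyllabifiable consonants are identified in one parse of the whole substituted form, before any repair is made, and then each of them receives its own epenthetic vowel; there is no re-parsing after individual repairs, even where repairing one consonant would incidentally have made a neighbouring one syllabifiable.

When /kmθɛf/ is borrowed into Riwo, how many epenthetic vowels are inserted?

After substitution the input is /vŋɹɛf/.
The unsyllabifiable consonants are /v/, /ŋ/; each receives one epenthetic vowel.

2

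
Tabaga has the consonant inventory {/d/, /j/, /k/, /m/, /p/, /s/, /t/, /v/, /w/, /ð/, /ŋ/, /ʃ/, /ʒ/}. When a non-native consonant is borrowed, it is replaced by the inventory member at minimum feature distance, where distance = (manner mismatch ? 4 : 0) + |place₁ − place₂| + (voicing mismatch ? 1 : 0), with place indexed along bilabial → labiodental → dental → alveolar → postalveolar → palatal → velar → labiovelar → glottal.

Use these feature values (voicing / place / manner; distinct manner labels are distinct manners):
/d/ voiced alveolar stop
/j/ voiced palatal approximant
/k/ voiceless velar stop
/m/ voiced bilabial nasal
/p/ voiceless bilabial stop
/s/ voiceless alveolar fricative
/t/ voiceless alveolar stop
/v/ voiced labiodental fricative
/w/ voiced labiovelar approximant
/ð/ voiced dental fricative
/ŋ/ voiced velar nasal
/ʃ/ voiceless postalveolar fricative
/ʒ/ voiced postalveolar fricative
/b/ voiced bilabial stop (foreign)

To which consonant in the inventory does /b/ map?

/p/ is closest: same manner (stop), place distance 0 (bilabial→bilabial), voicing differs (+1); total 1. Next closest is /d/ at distance 3.

p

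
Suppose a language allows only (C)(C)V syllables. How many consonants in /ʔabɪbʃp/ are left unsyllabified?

Syllabifying with onset maximization leaves /b/, /ʃ/, /p/ stranded (no codas are permitted; onsets may contain at most 2 consonants).

3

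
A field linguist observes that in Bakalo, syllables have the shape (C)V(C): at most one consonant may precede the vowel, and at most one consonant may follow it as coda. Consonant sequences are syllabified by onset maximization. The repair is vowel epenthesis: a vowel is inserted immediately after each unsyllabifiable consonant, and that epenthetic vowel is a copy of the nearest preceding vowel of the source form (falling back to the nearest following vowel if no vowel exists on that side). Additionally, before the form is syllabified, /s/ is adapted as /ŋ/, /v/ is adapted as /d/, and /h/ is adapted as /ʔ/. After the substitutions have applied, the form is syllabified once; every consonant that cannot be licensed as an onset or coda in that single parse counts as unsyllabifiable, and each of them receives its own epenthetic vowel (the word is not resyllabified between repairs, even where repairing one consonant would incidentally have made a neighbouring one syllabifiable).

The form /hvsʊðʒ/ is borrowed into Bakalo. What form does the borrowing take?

Substitution: /h/ → /ʔ/, /v/ → /d/, /s/ → /ŋ/, giving /ʔdŋʊðʒ/.
Under (C)V(C), the unsyllabifiable consonants are /ʔ/, /d/, /ʒ/ (at most one coda consonant is licensed; onsets are limited to one consonant).
Inserting the epenthetic vowel yields /ʔ/ → /ʔʊ/, /d/ → /dʊ/, /ʒ/ → /ʒʊ/.

ʔʊdʊŋʊðʒʊ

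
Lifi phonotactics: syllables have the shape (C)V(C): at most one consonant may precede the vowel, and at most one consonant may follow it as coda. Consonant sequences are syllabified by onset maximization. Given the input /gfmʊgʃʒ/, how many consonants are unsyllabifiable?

4

The consonants /g/, /f/, /ʃ/, /ʒ/ cannot be parsed into a legal (C)V(C) syllable (at most one coda consonant is licensed; onsets are limited to one consonant).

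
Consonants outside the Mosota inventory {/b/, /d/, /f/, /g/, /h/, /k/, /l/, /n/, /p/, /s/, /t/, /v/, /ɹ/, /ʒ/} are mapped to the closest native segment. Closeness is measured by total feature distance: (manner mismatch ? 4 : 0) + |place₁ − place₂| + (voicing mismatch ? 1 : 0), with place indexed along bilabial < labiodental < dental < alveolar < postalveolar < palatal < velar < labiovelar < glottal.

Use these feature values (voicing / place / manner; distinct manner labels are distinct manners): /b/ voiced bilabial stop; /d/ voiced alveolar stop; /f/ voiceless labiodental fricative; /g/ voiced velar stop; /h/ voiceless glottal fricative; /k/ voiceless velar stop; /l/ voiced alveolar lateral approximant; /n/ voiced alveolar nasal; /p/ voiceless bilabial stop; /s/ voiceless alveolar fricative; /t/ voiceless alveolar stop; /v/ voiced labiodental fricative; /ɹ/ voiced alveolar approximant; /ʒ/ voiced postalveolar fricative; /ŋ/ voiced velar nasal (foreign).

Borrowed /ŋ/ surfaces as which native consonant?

n

/n/ is closest: same manner (nasal), place distance 3 (velar→alveolar), same voicing; total 3. Next closest is /g/ at distance 4.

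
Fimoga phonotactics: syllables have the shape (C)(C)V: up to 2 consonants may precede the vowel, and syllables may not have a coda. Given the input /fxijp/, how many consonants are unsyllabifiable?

Syllabifying with onset maximization leaves /j/, /p/ stranded (no codas are permitted; onsets may contain at most 2 consonants).

2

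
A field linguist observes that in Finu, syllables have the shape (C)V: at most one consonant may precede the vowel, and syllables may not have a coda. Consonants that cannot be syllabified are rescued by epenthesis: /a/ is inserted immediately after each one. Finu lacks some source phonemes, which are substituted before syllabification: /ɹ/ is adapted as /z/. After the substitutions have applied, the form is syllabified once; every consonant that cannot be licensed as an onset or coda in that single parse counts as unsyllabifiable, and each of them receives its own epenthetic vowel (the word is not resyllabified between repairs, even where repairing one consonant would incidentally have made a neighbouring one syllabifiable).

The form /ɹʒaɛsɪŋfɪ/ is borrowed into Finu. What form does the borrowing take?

Substitution: /ɹ/ → /z/, giving /zʒaɛsɪŋfɪ/.
Syllabifying with onset maximization leaves /z/, /ŋ/ stranded (no codas are permitted; onsets are limited to one consonant).
Each unlicensed consonant becomes the onset of a new syllable: /z/ → /za/, /ŋ/ → /ŋa/.

zaʒaɛsɪŋafɪ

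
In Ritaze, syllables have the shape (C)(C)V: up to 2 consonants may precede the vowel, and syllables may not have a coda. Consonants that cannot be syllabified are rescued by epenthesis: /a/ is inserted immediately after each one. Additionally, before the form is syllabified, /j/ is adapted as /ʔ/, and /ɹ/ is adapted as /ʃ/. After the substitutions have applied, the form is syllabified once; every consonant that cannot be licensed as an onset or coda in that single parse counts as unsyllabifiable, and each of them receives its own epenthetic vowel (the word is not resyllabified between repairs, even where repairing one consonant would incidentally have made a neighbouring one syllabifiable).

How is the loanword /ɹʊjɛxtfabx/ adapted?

ʃʊʔɛxatfabaxa

Substitution: /ɹ/ → /ʃ/, /j/ → /ʔ/, giving /ʃʊʔɛxtfabx/.
The consonants /x/, /b/, /x/ cannot be parsed into a legal (C)(C)V syllable (no codas are permitted; onsets may contain at most 2 consonants).
Epenthesis after each stranded consonant: /x/ → /xa/, /b/ → /ba/, /x/ → /xa/.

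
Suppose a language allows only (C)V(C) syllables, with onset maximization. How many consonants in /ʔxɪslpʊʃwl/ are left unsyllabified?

The consonants /ʔ/, /l/, /w/, /l/ cannot be parsed into a legal (C)V(C) syllable (at most one coda consonant is licensed; onsets are limited to one consonant).

4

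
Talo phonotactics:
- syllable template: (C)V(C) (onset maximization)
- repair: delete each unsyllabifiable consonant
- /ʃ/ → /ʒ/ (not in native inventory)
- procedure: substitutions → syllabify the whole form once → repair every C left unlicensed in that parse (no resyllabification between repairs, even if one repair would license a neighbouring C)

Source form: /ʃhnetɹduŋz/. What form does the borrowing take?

netduŋ

Substitution: /ʃ/ → /ʒ/, giving /ʒhnetɹduŋz/.
Under (C)V(C), the unsyllabifiable consonants are /ʒ/, /h/, /ɹ/, /z/ (at most one coda consonant is licensed; onsets are limited to one consonant).
Each unlicensed consonant is deleted: /ʒ/, /h/, /ɹ/, /z/.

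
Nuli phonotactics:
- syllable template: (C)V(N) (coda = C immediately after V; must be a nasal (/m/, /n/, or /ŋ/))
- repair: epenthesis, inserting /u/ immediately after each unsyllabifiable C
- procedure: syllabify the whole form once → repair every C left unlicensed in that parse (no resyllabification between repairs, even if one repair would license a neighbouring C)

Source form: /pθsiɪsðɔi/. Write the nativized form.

Under (C)V(N), the unsyllabifiable consonants are /p/, /θ/, /s/ (only a nasal (/m/, /n/, or /ŋ/) is licensed in coda position; onsets are limited to one consonant).
Epenthesis after each stranded consonant: /p/ → /pu/, /θ/ → /θu/, /s/ → /su/.

puθusiɪsuðɔi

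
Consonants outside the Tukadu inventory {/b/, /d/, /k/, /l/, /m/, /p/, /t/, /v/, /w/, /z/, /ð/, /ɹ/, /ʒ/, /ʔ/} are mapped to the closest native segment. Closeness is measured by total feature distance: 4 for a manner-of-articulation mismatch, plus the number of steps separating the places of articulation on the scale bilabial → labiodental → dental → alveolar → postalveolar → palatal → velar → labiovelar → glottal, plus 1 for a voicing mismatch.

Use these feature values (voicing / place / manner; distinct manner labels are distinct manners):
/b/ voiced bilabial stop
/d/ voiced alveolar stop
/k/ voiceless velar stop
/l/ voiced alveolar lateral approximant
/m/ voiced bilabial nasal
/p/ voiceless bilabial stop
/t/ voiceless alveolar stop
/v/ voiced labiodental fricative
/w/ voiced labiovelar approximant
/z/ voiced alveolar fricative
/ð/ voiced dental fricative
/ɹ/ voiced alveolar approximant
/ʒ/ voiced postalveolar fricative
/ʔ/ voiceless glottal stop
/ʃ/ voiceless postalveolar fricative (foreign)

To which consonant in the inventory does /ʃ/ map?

ʒ

/ʒ/ is closest: same manner (fricative), place distance 0 (postalveolar→postalveolar), voicing differs (+1); total 1. Next closest is /z/ at distance 2.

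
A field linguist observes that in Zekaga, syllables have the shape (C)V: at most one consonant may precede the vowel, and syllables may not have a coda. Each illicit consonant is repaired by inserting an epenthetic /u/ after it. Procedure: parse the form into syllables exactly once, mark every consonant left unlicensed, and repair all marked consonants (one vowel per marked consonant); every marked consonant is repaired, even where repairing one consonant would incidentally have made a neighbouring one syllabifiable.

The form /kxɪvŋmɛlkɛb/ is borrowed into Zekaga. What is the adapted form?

Syllabifying with onset maximization leaves /k/, /v/, /ŋ/, /l/, /b/ stranded (no codas are permitted; onsets are limited to one consonant).
Inserting the epenthetic vowel yields /k/ → /ku/, /v/ → /vu/, /ŋ/ → /ŋu/, /l/ → /lu/, /b/ → /bu/.

kuxɪvuŋumɛlukɛbu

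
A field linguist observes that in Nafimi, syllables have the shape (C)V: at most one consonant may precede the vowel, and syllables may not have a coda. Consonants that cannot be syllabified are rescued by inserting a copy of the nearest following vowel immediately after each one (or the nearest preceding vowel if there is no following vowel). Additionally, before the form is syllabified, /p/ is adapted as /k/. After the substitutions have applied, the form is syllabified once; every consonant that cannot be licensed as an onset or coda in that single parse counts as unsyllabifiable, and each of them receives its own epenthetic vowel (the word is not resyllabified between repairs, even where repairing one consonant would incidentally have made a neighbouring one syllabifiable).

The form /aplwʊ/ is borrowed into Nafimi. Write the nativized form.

akʊlʊwʊ

Substitution: /p/ → /k/, giving /aklwʊ/.
Under (C)V, the unsyllabifiable consonants are /k/, /l/ (no codas are permitted; onsets are limited to one consonant).
Epenthesis after each stranded consonant: /k/ → /kʊ/, /l/ → /lʊ/.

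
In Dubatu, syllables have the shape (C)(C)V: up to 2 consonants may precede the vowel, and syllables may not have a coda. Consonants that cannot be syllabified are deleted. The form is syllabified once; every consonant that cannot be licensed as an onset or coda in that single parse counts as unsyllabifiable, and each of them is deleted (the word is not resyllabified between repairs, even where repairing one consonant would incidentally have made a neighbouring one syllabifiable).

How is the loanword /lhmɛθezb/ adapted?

Under (C)(C)V, the unsyllabifiable consonants are /l/, /z/, /b/ (no codas are permitted; onsets may contain at most 2 consonants).
Each unlicensed consonant is deleted: /l/, /z/, /b/.

hmɛθe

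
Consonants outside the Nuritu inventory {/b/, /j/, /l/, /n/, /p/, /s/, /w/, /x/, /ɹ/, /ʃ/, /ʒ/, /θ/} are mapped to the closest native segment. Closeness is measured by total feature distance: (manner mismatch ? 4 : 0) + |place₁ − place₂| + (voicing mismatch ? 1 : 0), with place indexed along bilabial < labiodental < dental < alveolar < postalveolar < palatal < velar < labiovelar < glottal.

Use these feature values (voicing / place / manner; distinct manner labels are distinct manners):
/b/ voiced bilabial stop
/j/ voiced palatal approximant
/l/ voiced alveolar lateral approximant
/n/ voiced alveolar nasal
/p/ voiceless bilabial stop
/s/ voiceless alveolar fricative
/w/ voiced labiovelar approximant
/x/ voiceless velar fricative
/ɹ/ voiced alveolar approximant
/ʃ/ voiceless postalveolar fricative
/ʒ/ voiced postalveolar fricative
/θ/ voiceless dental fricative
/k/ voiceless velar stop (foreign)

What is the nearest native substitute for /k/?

x

/x/ is closest: manner differs (stop→fricative, +4), place distance 0 (velar→velar), same voicing; total 4. Next closest is /j/ at distance 6.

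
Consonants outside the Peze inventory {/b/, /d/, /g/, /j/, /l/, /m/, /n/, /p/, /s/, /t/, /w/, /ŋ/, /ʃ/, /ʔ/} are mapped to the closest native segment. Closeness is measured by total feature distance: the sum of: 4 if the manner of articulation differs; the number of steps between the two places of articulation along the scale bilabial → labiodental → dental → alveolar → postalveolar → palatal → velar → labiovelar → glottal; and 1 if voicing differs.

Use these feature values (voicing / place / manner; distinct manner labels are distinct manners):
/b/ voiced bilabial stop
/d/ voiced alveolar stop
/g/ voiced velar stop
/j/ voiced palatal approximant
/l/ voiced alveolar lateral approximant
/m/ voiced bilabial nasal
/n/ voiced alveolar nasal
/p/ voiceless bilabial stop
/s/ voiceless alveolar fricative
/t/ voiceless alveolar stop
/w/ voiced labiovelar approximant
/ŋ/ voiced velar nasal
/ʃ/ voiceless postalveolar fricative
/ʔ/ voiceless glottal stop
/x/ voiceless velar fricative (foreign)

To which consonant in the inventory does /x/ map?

/ʃ/ is closest: same manner (fricative), place distance 2 (velar→postalveolar), same voicing; total 2. Next closest is /s/ at distance 3.

ʃ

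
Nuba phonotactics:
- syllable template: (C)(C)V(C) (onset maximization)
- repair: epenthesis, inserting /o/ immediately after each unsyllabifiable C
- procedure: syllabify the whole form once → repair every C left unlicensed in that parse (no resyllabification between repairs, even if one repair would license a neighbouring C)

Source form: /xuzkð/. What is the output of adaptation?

xuzkoðo

Under (C)(C)V(C), the unsyllabifiable consonants are /k/, /ð/ (at most one coda consonant is licensed; onsets may contain at most 2 consonants).
Inserting the epenthetic vowel yields /k/ → /ko/, /ð/ → /ðo/.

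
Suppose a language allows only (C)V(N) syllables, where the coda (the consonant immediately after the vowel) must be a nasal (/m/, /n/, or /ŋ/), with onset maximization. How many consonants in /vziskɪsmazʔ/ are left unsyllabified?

Under (C)V(N), the unsyllabifiable consonants are /v/, /s/, /s/, /z/, /ʔ/ (only a nasal (/m/, /n/, or /ŋ/) is licensed in coda position; onsets are limited to one consonant).

5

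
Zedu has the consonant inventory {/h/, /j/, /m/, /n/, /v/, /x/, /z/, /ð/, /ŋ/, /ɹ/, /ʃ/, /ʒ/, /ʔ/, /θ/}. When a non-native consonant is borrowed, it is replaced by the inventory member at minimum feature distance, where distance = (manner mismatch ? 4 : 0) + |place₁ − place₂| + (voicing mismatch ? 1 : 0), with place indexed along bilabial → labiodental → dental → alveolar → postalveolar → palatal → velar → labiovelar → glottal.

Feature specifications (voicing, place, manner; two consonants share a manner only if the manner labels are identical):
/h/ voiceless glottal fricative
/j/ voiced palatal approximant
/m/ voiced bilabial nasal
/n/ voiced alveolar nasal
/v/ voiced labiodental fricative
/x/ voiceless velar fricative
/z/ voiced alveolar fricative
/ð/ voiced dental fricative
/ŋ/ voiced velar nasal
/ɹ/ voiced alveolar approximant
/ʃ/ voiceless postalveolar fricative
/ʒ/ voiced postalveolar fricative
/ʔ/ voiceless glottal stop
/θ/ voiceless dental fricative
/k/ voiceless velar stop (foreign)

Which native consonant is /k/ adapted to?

/ʔ/ is closest: same manner (stop), place distance 2 (velar→glottal), same voicing; total 2. Next closest is /x/ at distance 4.

ʔ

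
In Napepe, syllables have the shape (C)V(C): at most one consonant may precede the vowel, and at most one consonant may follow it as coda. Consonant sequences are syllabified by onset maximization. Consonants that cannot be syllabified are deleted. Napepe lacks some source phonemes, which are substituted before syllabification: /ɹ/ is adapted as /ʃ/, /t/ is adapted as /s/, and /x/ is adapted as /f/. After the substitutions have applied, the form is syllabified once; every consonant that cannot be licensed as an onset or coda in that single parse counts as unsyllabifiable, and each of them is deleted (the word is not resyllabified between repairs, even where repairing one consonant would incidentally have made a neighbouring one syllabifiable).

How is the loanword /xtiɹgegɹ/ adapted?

Substitution: /x/ → /f/, /t/ → /s/, /ɹ/ → /ʃ/, giving /fsiʃgegʃ/.
Syllabifying with onset maximization leaves /f/, /ʃ/ stranded (at most one coda consonant is licensed; onsets are limited to one consonant).
Deletion applies to /f/, /ʃ/.

siʃgeg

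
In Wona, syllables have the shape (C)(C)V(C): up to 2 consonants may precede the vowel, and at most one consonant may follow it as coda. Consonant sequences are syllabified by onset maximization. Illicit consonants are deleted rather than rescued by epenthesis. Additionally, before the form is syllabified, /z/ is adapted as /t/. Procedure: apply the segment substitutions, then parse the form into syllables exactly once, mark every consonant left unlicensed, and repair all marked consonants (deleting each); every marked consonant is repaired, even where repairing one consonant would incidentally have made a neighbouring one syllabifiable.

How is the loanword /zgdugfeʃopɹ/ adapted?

Substitution: /z/ → /t/, giving /tgdugfeʃopɹ/.
The consonants /t/, /ɹ/ cannot be parsed into a legal (C)(C)V(C) syllable (at most one coda consonant is licensed; onsets may contain at most 2 consonants).
Each unlicensed consonant is deleted: /t/, /ɹ/.

gdugfeʃop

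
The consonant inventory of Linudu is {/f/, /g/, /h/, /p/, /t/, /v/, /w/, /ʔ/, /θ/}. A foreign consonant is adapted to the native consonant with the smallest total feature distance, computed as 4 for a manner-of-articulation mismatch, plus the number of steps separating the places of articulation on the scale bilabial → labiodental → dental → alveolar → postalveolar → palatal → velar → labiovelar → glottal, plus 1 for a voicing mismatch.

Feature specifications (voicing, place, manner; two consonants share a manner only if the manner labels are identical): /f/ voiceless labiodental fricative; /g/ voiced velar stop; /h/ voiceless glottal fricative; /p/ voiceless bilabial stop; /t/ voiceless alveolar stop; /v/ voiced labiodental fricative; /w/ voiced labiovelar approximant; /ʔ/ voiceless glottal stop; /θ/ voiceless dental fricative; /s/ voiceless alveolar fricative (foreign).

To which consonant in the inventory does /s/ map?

θ

/θ/ is closest: same manner (fricative), place distance 1 (alveolar→dental), same voicing; total 1. Next closest is /f/ at distance 2.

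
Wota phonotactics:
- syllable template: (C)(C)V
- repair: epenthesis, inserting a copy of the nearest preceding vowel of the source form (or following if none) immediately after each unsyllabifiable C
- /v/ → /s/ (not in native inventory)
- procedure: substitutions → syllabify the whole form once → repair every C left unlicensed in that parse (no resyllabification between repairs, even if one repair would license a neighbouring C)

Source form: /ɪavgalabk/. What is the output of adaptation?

ɪasgalabaka

Substitution: /v/ → /s/, giving /ɪasgalabk/.
Syllabifying with onset maximization leaves /b/, /k/ stranded (no codas are permitted; onsets may contain at most 2 consonants).
Inserting the epenthetic vowel yields /b/ → /ba/, /k/ → /ka/.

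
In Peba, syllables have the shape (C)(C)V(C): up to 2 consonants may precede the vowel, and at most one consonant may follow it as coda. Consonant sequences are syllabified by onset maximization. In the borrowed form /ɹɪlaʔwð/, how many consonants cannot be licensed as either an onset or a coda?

2

Syllabifying with onset maximization leaves /w/, /ð/ stranded (at most one coda consonant is licensed; onsets may contain at most 2 consonants).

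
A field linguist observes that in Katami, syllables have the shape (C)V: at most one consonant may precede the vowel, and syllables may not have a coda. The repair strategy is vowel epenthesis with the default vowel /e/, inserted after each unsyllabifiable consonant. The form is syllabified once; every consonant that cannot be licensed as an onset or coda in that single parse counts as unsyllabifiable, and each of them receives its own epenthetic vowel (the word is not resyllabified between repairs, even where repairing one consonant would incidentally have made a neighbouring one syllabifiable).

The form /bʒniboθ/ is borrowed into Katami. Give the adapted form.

Syllabifying with onset maximization leaves /b/, /ʒ/, /θ/ stranded (no codas are permitted; onsets are limited to one consonant).
Epenthesis after each stranded consonant: /b/ → /be/, /ʒ/ → /ʒe/, /θ/ → /θe/.

beʒeniboθe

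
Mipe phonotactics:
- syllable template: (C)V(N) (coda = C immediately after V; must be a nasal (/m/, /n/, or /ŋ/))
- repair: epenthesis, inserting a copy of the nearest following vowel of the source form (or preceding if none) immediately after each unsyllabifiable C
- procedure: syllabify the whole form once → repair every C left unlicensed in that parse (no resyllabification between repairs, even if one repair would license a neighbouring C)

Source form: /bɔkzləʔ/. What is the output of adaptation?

bɔkəzələʔə

Syllabifying with onset maximization leaves /k/, /z/, /ʔ/ stranded (only a nasal (/m/, /n/, or /ŋ/) is licensed in coda position; onsets are limited to one consonant).
Inserting the epenthetic vowel yields /k/ → /kə/, /z/ → /zə/, /ʔ/ → /ʔə/.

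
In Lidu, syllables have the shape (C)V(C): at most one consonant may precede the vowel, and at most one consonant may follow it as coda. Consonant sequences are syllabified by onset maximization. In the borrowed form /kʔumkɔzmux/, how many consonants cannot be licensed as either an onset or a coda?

The consonants /k/ cannot be parsed into a legal (C)V(C) syllable (at most one coda consonant is licensed; onsets are limited to one consonant).

1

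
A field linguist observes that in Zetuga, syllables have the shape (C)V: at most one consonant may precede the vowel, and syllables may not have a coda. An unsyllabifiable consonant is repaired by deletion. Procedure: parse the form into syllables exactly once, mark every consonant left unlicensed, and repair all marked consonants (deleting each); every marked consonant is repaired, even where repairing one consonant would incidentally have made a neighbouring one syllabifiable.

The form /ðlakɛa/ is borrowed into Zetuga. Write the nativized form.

lakɛa

The consonants /ð/ cannot be parsed into a legal (C)V syllable (no codas are permitted; onsets are limited to one consonant).
Deleting the stranded consonants removes /ð/.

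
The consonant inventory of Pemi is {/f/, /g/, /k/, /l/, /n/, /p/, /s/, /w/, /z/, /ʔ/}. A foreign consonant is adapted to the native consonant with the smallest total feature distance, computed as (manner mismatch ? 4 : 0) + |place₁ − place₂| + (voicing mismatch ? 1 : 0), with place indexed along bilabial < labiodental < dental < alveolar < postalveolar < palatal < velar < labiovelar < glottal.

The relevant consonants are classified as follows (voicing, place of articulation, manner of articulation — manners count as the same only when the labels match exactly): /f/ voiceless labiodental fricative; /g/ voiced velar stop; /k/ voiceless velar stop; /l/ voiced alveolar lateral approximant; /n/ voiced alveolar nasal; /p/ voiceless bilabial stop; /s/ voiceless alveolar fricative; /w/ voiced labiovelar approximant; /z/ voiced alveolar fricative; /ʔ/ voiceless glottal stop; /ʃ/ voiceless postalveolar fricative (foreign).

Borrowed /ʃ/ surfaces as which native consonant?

/s/ is closest: same manner (fricative), place distance 1 (postalveolar→alveolar), same voicing; total 1. Next closest is /z/ at distance 2.

s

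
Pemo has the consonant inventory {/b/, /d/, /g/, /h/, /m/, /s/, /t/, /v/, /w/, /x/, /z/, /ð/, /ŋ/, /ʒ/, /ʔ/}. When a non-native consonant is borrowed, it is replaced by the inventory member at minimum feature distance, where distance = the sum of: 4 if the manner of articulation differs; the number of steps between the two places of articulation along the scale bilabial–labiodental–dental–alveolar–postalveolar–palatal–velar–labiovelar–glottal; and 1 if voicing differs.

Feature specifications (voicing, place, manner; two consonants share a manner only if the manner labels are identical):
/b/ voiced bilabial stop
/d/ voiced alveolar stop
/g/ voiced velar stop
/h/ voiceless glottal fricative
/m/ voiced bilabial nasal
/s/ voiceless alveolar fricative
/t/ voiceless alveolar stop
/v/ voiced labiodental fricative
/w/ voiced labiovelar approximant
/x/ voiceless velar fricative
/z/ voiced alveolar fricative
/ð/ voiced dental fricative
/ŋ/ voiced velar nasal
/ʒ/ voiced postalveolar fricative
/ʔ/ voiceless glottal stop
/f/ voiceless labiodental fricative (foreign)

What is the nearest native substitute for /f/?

/v/ is closest: same manner (fricative), place distance 0 (labiodental→labiodental), voicing differs (+1); total 1. Next closest is /s/ at distance 2.

v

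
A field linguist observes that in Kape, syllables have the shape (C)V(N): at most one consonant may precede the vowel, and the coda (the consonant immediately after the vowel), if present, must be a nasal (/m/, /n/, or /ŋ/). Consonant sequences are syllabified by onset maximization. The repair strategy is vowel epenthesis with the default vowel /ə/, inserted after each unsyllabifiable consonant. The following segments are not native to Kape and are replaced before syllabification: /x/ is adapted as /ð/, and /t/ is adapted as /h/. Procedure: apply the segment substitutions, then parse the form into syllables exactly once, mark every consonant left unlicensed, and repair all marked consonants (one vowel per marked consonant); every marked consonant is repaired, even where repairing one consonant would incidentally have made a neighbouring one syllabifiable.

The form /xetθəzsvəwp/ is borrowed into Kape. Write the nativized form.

Substitution: /x/ → /ð/, /t/ → /h/, giving /ðehθəzsvəwp/.
Syllabifying with onset maximization leaves /h/, /z/, /s/, /w/, /p/ stranded (only a nasal (/m/, /n/, or /ŋ/) is licensed in coda position; onsets are limited to one consonant).
Epenthesis after each stranded consonant: /h/ → /hə/, /z/ → /zə/, /s/ → /sə/, /w/ → /wə/, /p/ → /pə/.

ðehəθəzəsəvəwəpə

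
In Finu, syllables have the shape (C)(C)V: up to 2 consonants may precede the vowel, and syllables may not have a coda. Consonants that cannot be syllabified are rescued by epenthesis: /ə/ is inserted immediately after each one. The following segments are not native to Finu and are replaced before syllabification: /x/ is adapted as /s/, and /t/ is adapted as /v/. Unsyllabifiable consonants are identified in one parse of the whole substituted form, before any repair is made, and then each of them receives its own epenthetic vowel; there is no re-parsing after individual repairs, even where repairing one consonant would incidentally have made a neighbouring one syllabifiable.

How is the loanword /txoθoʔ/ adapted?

vsoθoʔə

Substitution: /t/ → /v/, /x/ → /s/, giving /vsoθoʔ/.
Syllabifying with onset maximization leaves /ʔ/ stranded (no codas are permitted; onsets may contain at most 2 consonants).
Each unlicensed consonant becomes the onset of a new syllable: /ʔ/ → /ʔə/.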